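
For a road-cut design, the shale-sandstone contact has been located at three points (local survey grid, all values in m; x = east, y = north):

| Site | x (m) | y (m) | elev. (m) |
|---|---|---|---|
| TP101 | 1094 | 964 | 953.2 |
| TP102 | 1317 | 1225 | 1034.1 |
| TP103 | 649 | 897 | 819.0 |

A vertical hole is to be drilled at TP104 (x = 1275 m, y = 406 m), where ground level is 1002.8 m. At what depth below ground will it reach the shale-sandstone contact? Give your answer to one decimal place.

Let the plane be z = a·x + b·y + c.
TP102−TP101: 223a + 261b = 80.9;  TP103−TP101: −445a − 67b = −134.2.
Solving gives a = 0.292537, b = 0.060016.
Then c = 953.2 − a·1094 − b·964 = 575.31.
At (1275, 406): z_contact = 372.98 + 24.37 + 575.31 = 972.66 m.
Depth below ground = 1002.8 − 972.66 = 30.1 m.

30.1 m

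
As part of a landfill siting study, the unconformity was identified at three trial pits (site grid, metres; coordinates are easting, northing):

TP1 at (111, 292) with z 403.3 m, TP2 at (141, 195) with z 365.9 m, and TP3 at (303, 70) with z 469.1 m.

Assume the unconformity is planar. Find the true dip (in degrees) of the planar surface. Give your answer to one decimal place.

55.3°

Two edge vectors: TP1→TP2 = (30, -97, -37.4), TP1→TP3 = (192, -222, 65.8).
Normal n = (TP1→TP2) × (TP1→TP3) = (-14685.4, -9154.8, 11964).
So ∂z/∂easting = −n_x/n_z = 1.22747 and ∂z/∂northing = −n_y/n_z = 0.76520.
Gradient magnitude |∇z| = √(a² + b²) = √(1.50667 + 0.58552) = 1.44644.
True dip = arctan(1.44644) = 55.3°, dipping toward WSW (azimuth ≈ 238°).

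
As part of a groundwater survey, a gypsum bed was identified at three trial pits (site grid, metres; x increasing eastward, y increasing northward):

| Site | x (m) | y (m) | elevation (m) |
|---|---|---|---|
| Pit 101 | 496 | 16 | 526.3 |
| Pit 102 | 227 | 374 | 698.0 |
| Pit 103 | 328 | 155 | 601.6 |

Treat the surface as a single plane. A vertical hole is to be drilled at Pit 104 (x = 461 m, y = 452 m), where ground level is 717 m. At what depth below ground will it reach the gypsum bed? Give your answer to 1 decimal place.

21.3 m

Let the plane be z = a·x + b·y + c.
Pit 102−Pit 101: −269a + 358b = 171.7;  Pit 103−Pit 101: −168a + 139b = 75.3.
Solving gives a = −0.13585, b = 0.37753.
Then c = 526.3 − a·496 − b·16 = 587.64.
At (461, 452): z_contact = −62.63 + 170.64 + 587.64 = 695.66 m.
Depth below ground = 717 − 695.66 = 21.3 m.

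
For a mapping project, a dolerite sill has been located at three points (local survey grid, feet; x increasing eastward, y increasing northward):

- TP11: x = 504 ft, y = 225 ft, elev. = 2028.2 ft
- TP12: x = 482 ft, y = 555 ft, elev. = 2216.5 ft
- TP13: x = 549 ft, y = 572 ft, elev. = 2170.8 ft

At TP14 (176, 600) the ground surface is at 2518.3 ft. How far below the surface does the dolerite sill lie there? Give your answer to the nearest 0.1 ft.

Let the plane be z = a·x + b·y + c.
TP12−TP11: −22a + 330b = 188.3;  TP13−TP11: 45a + 347b = 142.6.
Solving gives a = −0.81312, b = 0.51640.
Then c = 2028.2 − a·504 − b·225 = 2321.82.
At (176, 600): z_contact = −143.11 + 309.84 + 2321.82 = 2488.55 ft.
Depth below ground = 2518.3 − 2488.55 = 29.7 ft.

29.7 ft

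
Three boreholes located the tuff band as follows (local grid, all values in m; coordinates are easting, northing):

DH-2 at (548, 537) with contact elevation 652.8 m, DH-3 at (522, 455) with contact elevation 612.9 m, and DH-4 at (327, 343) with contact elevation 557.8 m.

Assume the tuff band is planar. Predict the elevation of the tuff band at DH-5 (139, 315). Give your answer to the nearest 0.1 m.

543.5 m

Two edge vectors: DH-2→DH-3 = (-26, -82, -39.9), DH-2→DH-4 = (-221, -194, -95).
Normal n = (DH-2→DH-3) × (DH-2→DH-4) = (49.4, 6347.9, -13078).
So ∂z/∂easting = −n_x/n_z = 0.00378 and ∂z/∂northing = −n_y/n_z = 0.48539.
Intercept c from DH-2: 652.8 − 2.07 − 260.65 = 390.08.
At (139, 315): z = 0.5 + 152.9 + 390.08 = 543.5 m.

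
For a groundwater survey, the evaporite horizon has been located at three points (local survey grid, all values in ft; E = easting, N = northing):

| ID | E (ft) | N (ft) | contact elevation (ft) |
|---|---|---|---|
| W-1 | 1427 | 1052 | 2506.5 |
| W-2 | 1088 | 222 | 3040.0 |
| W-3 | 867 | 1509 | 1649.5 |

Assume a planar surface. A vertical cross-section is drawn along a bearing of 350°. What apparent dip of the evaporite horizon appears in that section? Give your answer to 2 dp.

46.87°

Two edge vectors: W-1→W-2 = (-339, -830, 533.5), W-1→W-3 = (-560, 457, -857).
Normal n = (W-1→W-2) × (W-1→W-3) = (467500.5, -589283, -619723).
So ∂z/∂E = −n_x/n_z = 0.75437 and ∂z/∂N = −n_y/n_z = −0.95088.
Unit vector along 350° is (sin 350°, cos 350°) = (-0.1736, 0.9848).
Slope in that direction = a·(-0.1736) + b·(0.9848) = −1.06743.
Apparent dip = arctan|1.06743| = 46.87° (true dip is 50.5°, so apparent ≤ true as expected).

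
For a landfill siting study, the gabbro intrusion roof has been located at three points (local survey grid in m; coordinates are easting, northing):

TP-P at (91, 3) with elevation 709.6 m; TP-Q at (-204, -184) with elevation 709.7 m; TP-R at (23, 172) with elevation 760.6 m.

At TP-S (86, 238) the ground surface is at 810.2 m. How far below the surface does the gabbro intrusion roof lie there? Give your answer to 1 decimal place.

Two edge vectors: TP-P→TP-Q = (-295, -187, 0.1), TP-P→TP-R = (-68, 169, 51).
Normal n = (TP-P→TP-Q) × (TP-P→TP-R) = (-9553.9, 15038.2, -62571).
So ∂z/∂easting = −n_x/n_z = −0.15269 and ∂z/∂northing = −n_y/n_z = 0.24034.
Intercept c from TP-P: 709.6 + 13.89 − 0.72 = 722.77.
At (86, 238): z_contact = −13.13 + 57.20 + 722.77 = 766.84 m.
Depth below ground = 810.2 − 766.84 = 43.4 m.

43.4 m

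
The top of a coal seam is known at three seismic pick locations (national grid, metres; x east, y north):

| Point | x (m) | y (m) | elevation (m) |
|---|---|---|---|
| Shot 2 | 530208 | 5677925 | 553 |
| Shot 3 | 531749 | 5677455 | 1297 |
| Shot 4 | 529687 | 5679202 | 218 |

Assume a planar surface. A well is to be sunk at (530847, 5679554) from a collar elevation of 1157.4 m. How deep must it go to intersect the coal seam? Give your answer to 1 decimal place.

432.0 m

Let the plane be z = a·x + b·y + c.
Shot 3−Shot 2: 1541a − 470b = 744;  Shot 4−Shot 2: −521a + 1277b = −335.
Solving gives a = 0.460037133, b = −0.074644208.
Then c = 553 − a·530208 − b·5677925 = 180461.85.
At (530847, 5679554): z_contact = 244209.33 − 423945.81 + 180461.85 = 725.37 m.
Depth below ground = 1157.4 − 725.37 = 432.0 m.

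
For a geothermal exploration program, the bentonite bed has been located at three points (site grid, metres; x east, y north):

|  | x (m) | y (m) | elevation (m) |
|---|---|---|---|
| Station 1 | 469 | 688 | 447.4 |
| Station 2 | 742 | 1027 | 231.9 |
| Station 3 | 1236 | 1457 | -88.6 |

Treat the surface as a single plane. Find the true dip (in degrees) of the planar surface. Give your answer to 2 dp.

26.35°

Let the plane be z = a·x + b·y + c.
Station 2−Station 1: 273a + 339b = −215.5;  Station 3−Station 1: 767a + 769b = −536.
Solving gives a = −0.31920, b = −0.37863.
Gradient magnitude |∇z| = √(a² + b²) = √(0.10189 + 0.14336) = 0.49523.
True dip = arctan(0.49523) = 26.35°, dipping toward NE (azimuth ≈ 040°).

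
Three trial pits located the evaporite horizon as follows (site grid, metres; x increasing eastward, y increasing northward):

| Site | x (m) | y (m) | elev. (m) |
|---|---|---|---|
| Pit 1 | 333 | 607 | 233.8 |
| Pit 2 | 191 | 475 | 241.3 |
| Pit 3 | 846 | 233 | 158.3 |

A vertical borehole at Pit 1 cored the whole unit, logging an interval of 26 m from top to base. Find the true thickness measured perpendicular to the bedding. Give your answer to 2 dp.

Let the plane be z = a·x + b·y + c.
Pit 2−Pit 1: −142a − 132b = 7.5;  Pit 3−Pit 1: 513a − 374b = −75.5.
Solving gives a = −0.10570, b = 0.05689.
|∇z| = √(a²+b²) = 0.12004, so dip δ = arctan(0.12004) = 6.84°.
True thickness = vertical thickness × cos δ = 26 × cos 6.84° = 25.81 m.

25.81 m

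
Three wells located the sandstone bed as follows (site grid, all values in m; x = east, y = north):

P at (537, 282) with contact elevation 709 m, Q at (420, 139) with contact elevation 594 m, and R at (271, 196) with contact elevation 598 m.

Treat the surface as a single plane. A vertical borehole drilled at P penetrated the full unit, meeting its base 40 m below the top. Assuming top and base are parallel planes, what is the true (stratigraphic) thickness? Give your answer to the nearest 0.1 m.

33.3 m

Let the plane be z = a·x + b·y + c.
Q−P: −117a − 143b = −115;  R−P: −266a − 86b = −111.
Solving gives a = 0.21386, b = 0.62922.
|∇z| = √(a²+b²) = 0.66457, so dip δ = arctan(0.66457) = 33.61°.
True thickness = vertical thickness × cos δ = 40 × cos 33.61° = 33.3 m.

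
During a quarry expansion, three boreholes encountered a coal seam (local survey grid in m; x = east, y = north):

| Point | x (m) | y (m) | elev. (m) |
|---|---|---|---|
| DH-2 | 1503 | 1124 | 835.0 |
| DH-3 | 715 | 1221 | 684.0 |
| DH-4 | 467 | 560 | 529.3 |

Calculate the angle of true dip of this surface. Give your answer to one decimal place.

Let the plane be z = a·x + b·y + c.
DH-3−DH-2: −788a + 97b = −151;  DH-4−DH-2: −1036a − 564b = −305.7.
Solving gives a = 0.21070, b = 0.15499.
Gradient magnitude |∇z| = √(a² + b²) = √(0.04440 + 0.02402) = 0.26156.
True dip = arctan(0.26156) = 14.7°, dipping toward SW (azimuth ≈ 234°).

14.7°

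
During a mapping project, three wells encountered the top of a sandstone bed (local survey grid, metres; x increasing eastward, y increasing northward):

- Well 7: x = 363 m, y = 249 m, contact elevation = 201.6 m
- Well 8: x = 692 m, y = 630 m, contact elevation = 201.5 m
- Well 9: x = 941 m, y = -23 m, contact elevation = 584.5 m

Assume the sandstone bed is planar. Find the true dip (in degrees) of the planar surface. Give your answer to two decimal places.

Two edge vectors: Well 7→Well 8 = (329, 381, -0.1), Well 7→Well 9 = (578, -272, 382.9).
Normal n = (Well 7→Well 8) × (Well 7→Well 9) = (145857.7, -126031.9, -309706).
So ∂z/∂x = −n_x/n_z = 0.47096 and ∂z/∂y = −n_y/n_z = −0.40694.
Gradient magnitude |∇z| = √(a² + b²) = √(0.22180 + 0.16560) = 0.62241.
True dip = arctan(0.62241) = 31.90°, dipping toward NW (azimuth ≈ 311°).

31.90°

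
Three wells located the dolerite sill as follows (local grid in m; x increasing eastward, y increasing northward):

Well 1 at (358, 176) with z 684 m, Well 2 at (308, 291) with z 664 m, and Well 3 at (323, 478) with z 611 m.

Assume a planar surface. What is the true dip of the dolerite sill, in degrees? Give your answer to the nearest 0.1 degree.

18.8°

Two edge vectors: Well 1→Well 2 = (-50, 115, -20), Well 1→Well 3 = (-35, 302, -73).
Normal n = (Well 1→Well 2) × (Well 1→Well 3) = (-2355, -2950, -11075).
So ∂z/∂x = −n_x/n_z = −0.21264 and ∂z/∂y = −n_y/n_z = −0.26637.
Gradient magnitude |∇z| = √(a² + b²) = √(0.04522 + 0.07095) = 0.34083.
True dip = arctan(0.34083) = 18.8°, dipping toward NE (azimuth ≈ 039°).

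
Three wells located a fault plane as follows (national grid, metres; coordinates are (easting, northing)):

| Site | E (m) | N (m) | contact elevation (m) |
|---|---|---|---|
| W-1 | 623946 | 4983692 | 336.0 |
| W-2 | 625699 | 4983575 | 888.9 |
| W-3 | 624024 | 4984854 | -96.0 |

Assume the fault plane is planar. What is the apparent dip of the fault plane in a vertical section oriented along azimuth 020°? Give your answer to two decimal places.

15.04°

Two edge vectors: W-1→W-2 = (1753, -117, 552.9), W-1→W-3 = (78, 1162, -432).
Normal n = (W-1→W-2) × (W-1→W-3) = (-591925.8, 800422.2, 2046112).
So ∂z/∂E = −n_x/n_z = 0.28929 and ∂z/∂N = −n_y/n_z = −0.39119.
Unit vector along 020° is (sin 20°, cos 20°) = (0.3420, 0.9397).
Slope in that direction = a·(0.3420) + b·(0.9397) = −0.26866.
Apparent dip = arctan|0.26866| = 15.04° (true dip is 25.9°, so apparent ≤ true as expected).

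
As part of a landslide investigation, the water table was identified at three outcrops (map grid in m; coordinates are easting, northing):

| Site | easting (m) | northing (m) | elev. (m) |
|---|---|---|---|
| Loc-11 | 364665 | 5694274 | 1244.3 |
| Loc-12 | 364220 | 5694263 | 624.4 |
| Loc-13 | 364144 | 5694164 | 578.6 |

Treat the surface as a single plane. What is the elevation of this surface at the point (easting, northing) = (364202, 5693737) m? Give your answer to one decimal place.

924.4 m

Two edge vectors: Loc-11→Loc-12 = (-445, -11, -619.9), Loc-11→Loc-13 = (-521, -110, -665.7).
Normal n = (Loc-11→Loc-12) × (Loc-11→Loc-13) = (-60866.3, 26731.4, 43219).
So ∂z/∂easting = −n_x/n_z = 1.408322728 and ∂z/∂northing = −n_y/n_z = −0.618510377.
Intercept c from Loc-11: 1244.3 − 513566.01 + 3521967.56 = 3009645.85.
At (364202, 5693737): z = 512914.0 − 3521635.4 + 3009645.85 = 924.4 m.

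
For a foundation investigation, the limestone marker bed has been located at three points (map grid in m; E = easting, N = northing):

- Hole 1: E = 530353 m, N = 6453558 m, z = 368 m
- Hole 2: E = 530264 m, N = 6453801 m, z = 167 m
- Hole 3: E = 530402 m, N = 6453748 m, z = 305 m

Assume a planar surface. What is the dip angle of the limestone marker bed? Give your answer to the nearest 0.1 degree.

Two edge vectors: Hole 1→Hole 2 = (-89, 243, -201), Hole 1→Hole 3 = (49, 190, -63).
Normal n = (Hole 1→Hole 2) × (Hole 1→Hole 3) = (22881, -15456, -28817).
So ∂z/∂E = −n_x/n_z = 0.79401 and ∂z/∂N = −n_y/n_z = −0.53635.
Gradient magnitude |∇z| = √(a² + b²) = √(0.63045 + 0.28767) = 0.95819.
True dip = arctan(0.95819) = 43.8°, dipping toward NW (azimuth ≈ 304°).

43.8°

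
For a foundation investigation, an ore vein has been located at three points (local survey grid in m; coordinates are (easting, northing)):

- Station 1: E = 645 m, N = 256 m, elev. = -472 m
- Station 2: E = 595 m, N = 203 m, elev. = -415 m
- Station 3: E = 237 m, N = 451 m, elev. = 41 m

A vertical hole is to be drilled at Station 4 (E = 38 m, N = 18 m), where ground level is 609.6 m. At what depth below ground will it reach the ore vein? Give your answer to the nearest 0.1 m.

Let the plane be z = a·E + b·N + c.
Station 2−Station 1: −50a − 53b = 57;  Station 3−Station 1: −408a + 195b = 513.
Solving gives a = −1.22088, b = 0.07631.
Then c = -472 − a·645 − b·256 = 295.94.
At (38, 18): z_contact = −46.39 + 1.37 + 295.94 = 250.92 m.
Depth below ground = 609.6 − 250.92 = 358.7 m.

358.7 m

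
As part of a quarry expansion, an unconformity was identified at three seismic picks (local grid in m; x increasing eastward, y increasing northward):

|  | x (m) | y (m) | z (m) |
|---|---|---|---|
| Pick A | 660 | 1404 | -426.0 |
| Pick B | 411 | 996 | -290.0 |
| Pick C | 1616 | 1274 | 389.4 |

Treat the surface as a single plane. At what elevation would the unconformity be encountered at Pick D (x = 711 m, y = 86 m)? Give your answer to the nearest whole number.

Two edge vectors: Pick A→Pick B = (-249, -408, 136), Pick A→Pick C = (956, -130, 815.4).
Normal n = (Pick A→Pick B) × (Pick A→Pick C) = (-315003.2, 333050.6, 422418).
So ∂z/∂x = −n_x/n_z = 0.74571 and ∂z/∂y = −n_y/n_z = −0.78844.
Intercept c from Pick A: -426 − 492.17 + 1106.97 = 188.80.
At (711, 86): z = 530.2 − 67.8 + 188.80 = 651.2 m.

651 m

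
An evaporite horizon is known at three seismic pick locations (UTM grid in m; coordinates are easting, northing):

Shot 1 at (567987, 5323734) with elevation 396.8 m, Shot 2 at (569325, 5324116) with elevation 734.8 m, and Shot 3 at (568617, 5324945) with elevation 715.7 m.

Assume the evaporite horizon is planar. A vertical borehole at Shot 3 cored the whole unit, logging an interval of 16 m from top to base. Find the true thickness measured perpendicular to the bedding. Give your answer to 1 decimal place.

15.5 m

Let the plane be z = a·easting + b·northing + c.
Shot 2−Shot 1: 1338a + 382b = 338;  Shot 3−Shot 1: 630a + 1211b = 318.9.
Solving gives a = 0.20838, b = 0.15493.
|∇z| = √(a²+b²) = 0.25967, so dip δ = arctan(0.25967) = 14.56°.
True thickness = vertical thickness × cos δ = 16 × cos 14.56° = 15.5 m.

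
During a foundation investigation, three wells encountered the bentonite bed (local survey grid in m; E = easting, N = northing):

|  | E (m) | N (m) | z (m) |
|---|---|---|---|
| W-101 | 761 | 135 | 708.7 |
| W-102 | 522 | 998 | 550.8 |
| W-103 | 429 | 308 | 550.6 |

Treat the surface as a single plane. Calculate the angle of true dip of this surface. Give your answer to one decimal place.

Two edge vectors: W-101→W-102 = (-239, 863, -157.9), W-101→W-103 = (-332, 173, -158.1).
Normal n = (W-101→W-102) × (W-101→W-103) = (-109123.6, 14636.9, 245169).
So ∂z/∂E = −n_x/n_z = 0.44510 and ∂z/∂N = −n_y/n_z = −0.05970.
Gradient magnitude |∇z| = √(a² + b²) = √(0.19811 + 0.00356) = 0.44908.
True dip = arctan(0.44908) = 24.2°, dipping toward W (azimuth ≈ 278°).

24.2°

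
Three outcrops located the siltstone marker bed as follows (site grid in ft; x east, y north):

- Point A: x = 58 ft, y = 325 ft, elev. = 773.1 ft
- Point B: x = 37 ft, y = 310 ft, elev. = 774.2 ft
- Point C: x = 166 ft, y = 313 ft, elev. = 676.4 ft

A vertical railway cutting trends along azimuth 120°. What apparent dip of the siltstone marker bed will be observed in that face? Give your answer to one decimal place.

49.9°

Let the plane be z = a·x + b·y + c.
Point B−Point A: −21a − 15b = 1.1;  Point C−Point A: 108a − 12b = −96.7.
Solving gives a = −0.78189, b = 1.02131.
Unit vector along 120° is (sin 120°, cos 120°) = (0.8660, -0.5000).
Slope in that direction = a·(0.8660) + b·(-0.5000) = −1.18779.
Apparent dip = arctan|1.18779| = 49.9° (true dip is 52.1°, so apparent ≤ true as expected).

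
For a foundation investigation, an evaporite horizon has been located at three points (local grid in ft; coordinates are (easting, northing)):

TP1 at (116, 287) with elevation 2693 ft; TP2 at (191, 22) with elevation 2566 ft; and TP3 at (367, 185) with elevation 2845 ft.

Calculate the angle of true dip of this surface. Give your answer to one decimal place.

49.4°

Two edge vectors: TP1→TP2 = (75, -265, -127), TP1→TP3 = (251, -102, 152).
Normal n = (TP1→TP2) × (TP1→TP3) = (-53234, -43277, 58865).
So ∂z/∂E = −n_x/n_z = 0.90434 and ∂z/∂N = −n_y/n_z = 0.73519.
Gradient magnitude |∇z| = √(a² + b²) = √(0.81783 + 0.54051) = 1.16548.
True dip = arctan(1.16548) = 49.4°, dipping toward SW (azimuth ≈ 231°).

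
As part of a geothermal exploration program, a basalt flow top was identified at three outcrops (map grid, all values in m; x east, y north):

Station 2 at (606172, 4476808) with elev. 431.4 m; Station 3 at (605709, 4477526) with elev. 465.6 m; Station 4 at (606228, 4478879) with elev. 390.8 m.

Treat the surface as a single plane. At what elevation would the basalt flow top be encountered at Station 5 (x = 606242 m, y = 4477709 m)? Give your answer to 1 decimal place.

409.2 m

Let the plane be z = a·x + b·y + c.
Station 3−Station 2: −463a + 718b = 34.2;  Station 4−Station 2: 56a + 2071b = −40.6.
Solving gives a = −0.100070965, b = −0.016898129.
Then c = 431.4 − a·606172 − b·4476808 = 136741.30.
At (606242, 4477709): z = −60667.2 − 75664.9 + 136741.30 = 409.2 m.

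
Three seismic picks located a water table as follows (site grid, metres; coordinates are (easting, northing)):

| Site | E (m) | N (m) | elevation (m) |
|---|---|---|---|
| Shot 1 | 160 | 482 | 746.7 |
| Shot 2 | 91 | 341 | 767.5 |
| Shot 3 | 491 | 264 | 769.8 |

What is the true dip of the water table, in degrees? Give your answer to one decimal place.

7.9°

Let the plane be z = a·E + b·N + c.
Shot 2−Shot 1: −69a − 141b = 20.8;  Shot 3−Shot 1: 331a − 218b = 23.1.
Solving gives a = −0.02070, b = −0.13739.
Gradient magnitude |∇z| = √(a² + b²) = √(0.00043 + 0.01888) = 0.13894.
True dip = arctan(0.13894) = 7.9°, dipping toward N (azimuth ≈ 009°).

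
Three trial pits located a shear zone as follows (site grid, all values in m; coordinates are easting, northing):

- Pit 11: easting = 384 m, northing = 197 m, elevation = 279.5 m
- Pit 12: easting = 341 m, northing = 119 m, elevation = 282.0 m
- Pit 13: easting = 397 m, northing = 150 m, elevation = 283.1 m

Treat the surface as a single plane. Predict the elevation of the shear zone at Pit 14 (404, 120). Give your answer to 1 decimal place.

285.3 m

Let the plane be z = a·easting + b·northing + c.
Pit 12−Pit 11: −43a − 78b = 2.5;  Pit 13−Pit 11: 13a − 47b = 3.6.
Solving gives a = 0.05381, b = −0.06171.
Then c = 279.5 − a·384 − b·197 = 271.00.
At (404, 120): z = 21.7 − 7.4 + 271.00 = 285.3 m.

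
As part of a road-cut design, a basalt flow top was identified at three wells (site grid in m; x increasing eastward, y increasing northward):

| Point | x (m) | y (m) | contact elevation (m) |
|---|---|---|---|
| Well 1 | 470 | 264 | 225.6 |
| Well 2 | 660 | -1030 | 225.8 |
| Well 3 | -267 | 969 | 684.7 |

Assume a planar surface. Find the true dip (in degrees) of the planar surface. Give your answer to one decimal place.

36.2°

Two edge vectors: Well 1→Well 2 = (190, -1294, 0.2), Well 1→Well 3 = (-737, 705, 459.1).
Normal n = (Well 1→Well 2) × (Well 1→Well 3) = (-594216.4, -87376.4, -819728).
So ∂z/∂x = −n_x/n_z = −0.72489 and ∂z/∂y = −n_y/n_z = −0.10659.
Gradient magnitude |∇z| = √(a² + b²) = √(0.52547 + 0.01136) = 0.73269.
True dip = arctan(0.73269) = 36.2°, dipping toward E (azimuth ≈ 082°).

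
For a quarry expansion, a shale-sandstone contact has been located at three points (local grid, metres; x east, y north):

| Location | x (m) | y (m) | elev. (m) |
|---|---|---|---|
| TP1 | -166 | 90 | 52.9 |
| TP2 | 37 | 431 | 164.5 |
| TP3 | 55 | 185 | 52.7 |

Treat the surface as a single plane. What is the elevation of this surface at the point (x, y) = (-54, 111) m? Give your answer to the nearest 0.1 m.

40.8 m

Let the plane be z = a·x + b·y + c.
TP2−TP1: 203a + 341b = 111.6;  TP3−TP1: 221a + 95b = −0.2.
Solving gives a = −0.19028, b = 0.44055.
Then c = 52.9 − a·-166 − b·90 = −18.34.
At (-54, 111): z = 10.3 + 48.9 − 18.34 = 40.8 m.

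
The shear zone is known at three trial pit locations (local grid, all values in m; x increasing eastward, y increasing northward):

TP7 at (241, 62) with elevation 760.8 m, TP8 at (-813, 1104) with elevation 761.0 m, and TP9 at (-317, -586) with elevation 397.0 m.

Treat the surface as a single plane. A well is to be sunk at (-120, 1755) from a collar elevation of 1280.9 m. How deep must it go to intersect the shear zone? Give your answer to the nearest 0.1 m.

Let the plane be z = a·x + b·y + c.
TP8−TP7: −1054a + 1042b = 0.2;  TP9−TP7: −558a − 648b = −363.8.
Solving gives a = 0.299701, b = 0.303344.
Then c = 760.8 − a·241 − b·62 = 669.76.
At (-120, 1755): z_contact = −35.96 + 532.37 + 669.76 = 1166.17 m.
Depth below ground = 1280.9 − 1166.17 = 114.7 m.

114.7 m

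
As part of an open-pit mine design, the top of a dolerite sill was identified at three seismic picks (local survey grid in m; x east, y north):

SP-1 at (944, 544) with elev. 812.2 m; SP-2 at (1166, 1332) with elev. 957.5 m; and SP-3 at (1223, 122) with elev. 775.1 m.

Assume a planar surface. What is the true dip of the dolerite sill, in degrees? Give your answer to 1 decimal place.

10.5°

Let the plane be z = a·x + b·y + c.
SP-2−SP-1: 222a + 788b = 145.3;  SP-3−SP-1: 279a − 422b = −37.1.
Solving gives a = 0.10232, b = 0.15556.
Gradient magnitude |∇z| = √(a² + b²) = √(0.01047 + 0.02420) = 0.18620.
True dip = arctan(0.18620) = 10.5°, dipping toward SSW (azimuth ≈ 213°).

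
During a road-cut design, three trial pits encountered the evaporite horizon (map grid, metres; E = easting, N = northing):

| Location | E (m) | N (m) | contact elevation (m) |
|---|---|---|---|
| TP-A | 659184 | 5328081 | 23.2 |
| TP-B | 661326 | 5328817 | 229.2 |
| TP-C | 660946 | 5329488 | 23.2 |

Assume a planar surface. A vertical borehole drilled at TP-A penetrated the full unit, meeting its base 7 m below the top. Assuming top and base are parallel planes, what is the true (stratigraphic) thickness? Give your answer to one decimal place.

6.8 m

Let the plane be z = a·E + b·N + c.
TP-B−TP-A: 2142a + 736b = 206;  TP-C−TP-A: 1762a + 1407b = 0.
Solving gives a = 0.16881, b = −0.21140.
|∇z| = √(a²+b²) = 0.27053, so dip δ = arctan(0.27053) = 15.14°.
True thickness = vertical thickness × cos δ = 7 × cos 15.14° = 6.8 m.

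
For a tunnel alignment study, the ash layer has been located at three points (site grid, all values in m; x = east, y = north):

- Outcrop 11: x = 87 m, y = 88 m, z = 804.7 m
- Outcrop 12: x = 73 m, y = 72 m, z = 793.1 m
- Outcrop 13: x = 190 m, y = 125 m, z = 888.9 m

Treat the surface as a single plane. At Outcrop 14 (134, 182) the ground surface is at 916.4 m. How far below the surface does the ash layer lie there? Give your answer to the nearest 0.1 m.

Two edge vectors: Outcrop 11→Outcrop 12 = (-14, -16, -11.6), Outcrop 11→Outcrop 13 = (103, 37, 84.2).
Normal n = (Outcrop 11→Outcrop 12) × (Outcrop 11→Outcrop 13) = (-918, -16, 1130).
So ∂z/∂x = −n_x/n_z = 0.81239 and ∂z/∂y = −n_y/n_z = 0.01416.
Intercept c from Outcrop 11: 804.7 − 70.68 − 1.25 = 732.78.
At (134, 182): z_contact = 108.86 + 2.58 + 732.78 = 844.21 m.
Depth below ground = 916.4 − 844.21 = 72.2 m.

72.2 m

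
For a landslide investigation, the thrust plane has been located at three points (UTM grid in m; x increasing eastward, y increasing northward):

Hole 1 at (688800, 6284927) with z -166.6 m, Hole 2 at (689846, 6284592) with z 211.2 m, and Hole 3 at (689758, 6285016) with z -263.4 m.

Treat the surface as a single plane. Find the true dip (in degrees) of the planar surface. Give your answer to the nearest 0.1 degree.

48.2°

Two edge vectors: Hole 1→Hole 2 = (1046, -335, 377.8), Hole 1→Hole 3 = (958, 89, -96.8).
Normal n = (Hole 1→Hole 2) × (Hole 1→Hole 3) = (-1196.2, 463185.2, 414024).
So ∂z/∂x = −n_x/n_z = 0.00289 and ∂z/∂y = −n_y/n_z = −1.11874.
Gradient magnitude |∇z| = √(a² + b²) = √(0.00001 + 1.25158) = 1.11874.
True dip = arctan(1.11874) = 48.2°, dipping toward N (azimuth ≈ 360°).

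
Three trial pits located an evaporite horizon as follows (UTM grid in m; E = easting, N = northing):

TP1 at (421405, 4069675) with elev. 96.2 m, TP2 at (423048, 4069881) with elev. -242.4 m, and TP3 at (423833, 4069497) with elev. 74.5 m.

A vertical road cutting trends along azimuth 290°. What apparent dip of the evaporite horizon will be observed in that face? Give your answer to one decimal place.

Two edge vectors: TP1→TP2 = (1643, 206, -338.6), TP1→TP3 = (2428, -178, -21.7).
Normal n = (TP1→TP2) × (TP1→TP3) = (-64741, -786467.7, -792622).
So ∂z/∂E = −n_x/n_z = −0.08168 and ∂z/∂N = −n_y/n_z = −0.99224.
Unit vector along 290° is (sin 290°, cos 290°) = (-0.9397, 0.3420).
Slope in that direction = a·(-0.9397) + b·(0.3420) = −0.26261.
Apparent dip = arctan|0.26261| = 14.7° (true dip is 44.9°, so apparent ≤ true as expected).

14.7°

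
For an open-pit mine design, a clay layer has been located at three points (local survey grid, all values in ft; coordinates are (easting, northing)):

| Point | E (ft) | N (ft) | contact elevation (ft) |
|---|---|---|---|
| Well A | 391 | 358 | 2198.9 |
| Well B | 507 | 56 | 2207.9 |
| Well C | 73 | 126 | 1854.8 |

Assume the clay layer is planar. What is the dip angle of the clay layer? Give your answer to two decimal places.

Let the plane be z = a·E + b·N + c.
Well B−Well A: 116a − 302b = 9;  Well C−Well A: −318a − 232b = −344.1.
Solving gives a = 0.86220, b = 0.30138.
Gradient magnitude |∇z| = √(a² + b²) = √(0.74339 + 0.09083) = 0.91336.
True dip = arctan(0.91336) = 42.41°, dipping toward WSW (azimuth ≈ 251°).

42.41°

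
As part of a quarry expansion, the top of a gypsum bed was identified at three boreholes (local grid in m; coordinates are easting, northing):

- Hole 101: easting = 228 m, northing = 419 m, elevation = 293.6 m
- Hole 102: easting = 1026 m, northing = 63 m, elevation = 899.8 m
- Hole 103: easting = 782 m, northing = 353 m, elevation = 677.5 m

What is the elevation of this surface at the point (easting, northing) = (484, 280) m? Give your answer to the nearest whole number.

Let the plane be z = a·easting + b·northing + c.
Hole 102−Hole 101: 798a − 356b = 606.2;  Hole 103−Hole 101: 554a − 66b = 383.9.
Solving gives a = 0.66866, b = −0.20395.
Then c = 293.6 − a·228 − b·419 = 226.60.
At (484, 280): z = 323.6 − 57.1 + 226.60 = 493.1 m.

493 m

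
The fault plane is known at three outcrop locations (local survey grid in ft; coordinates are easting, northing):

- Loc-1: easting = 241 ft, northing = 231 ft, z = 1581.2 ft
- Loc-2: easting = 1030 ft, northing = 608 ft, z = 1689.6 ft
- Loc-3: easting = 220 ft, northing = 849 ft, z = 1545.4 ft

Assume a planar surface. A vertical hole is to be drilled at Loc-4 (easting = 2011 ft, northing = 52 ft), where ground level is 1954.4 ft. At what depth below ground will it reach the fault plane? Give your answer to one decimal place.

Two edge vectors: Loc-1→Loc-2 = (789, 377, 108.4), Loc-1→Loc-3 = (-21, 618, -35.8).
Normal n = (Loc-1→Loc-2) × (Loc-1→Loc-3) = (-80487.8, 25969.8, 495519).
So ∂z/∂easting = −n_x/n_z = 0.162431 and ∂z/∂northing = −n_y/n_z = −0.052409.
Intercept c from Loc-1: 1581.2 − 39.15 + 12.11 = 1554.16.
At (2011, 52): z_contact = 326.65 − 2.73 + 1554.16 = 1878.08 ft.
Depth below ground = 1954.4 − 1878.08 = 76.3 ft.

76.3 ft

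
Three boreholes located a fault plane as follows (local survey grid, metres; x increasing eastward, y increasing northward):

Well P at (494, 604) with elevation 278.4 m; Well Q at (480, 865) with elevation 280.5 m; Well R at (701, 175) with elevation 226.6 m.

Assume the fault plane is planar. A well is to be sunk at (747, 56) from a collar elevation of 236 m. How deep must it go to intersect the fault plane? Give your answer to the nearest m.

Two edge vectors: Well P→Well Q = (-14, 261, 2.1), Well P→Well R = (207, -429, -51.8).
Normal n = (Well P→Well Q) × (Well P→Well R) = (-12618.9, -290.5, -48021).
So ∂z/∂x = −n_x/n_z = −0.26278 and ∂z/∂y = −n_y/n_z = −0.00605.
Intercept c from Well P: 278.4 + 129.81 + 3.65 = 411.87.
At (747, 56): z_contact = −196.3 − 0.3 + 411.87 = 215.2 m.
Depth below ground = 236 − 215.2 = 21 m.

21 m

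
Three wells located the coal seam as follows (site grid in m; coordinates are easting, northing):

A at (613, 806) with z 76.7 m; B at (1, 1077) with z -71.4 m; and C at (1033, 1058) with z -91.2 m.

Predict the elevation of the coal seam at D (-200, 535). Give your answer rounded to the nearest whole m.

268 m

Let the plane be z = a·easting + b·northing + c.
B−A: −612a + 271b = −148.1;  C−A: 420a + 252b = −167.9.
Solving gives a = −0.03052, b = −0.61541.
Then c = 76.7 − a·613 − b·806 = 591.43.
At (-200, 535): z = 6.1 − 329.2 + 591.43 = 268.3 m.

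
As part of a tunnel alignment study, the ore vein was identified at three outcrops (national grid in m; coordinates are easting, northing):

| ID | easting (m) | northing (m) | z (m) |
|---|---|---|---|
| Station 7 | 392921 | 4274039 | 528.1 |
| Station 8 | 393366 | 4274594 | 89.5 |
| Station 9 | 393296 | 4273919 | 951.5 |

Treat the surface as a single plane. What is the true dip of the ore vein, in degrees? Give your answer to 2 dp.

56.64°

Two edge vectors: Station 7→Station 8 = (445, 555, -438.6), Station 7→Station 9 = (375, -120, 423.4).
Normal n = (Station 7→Station 8) × (Station 7→Station 9) = (182355, -352888, -261525).
So ∂z/∂easting = −n_x/n_z = 0.69728 and ∂z/∂northing = −n_y/n_z = −1.34935.
Gradient magnitude |∇z| = √(a² + b²) = √(0.48619 + 1.82074) = 1.51886.
True dip = arctan(1.51886) = 56.64°, dipping toward NNW (azimuth ≈ 333°).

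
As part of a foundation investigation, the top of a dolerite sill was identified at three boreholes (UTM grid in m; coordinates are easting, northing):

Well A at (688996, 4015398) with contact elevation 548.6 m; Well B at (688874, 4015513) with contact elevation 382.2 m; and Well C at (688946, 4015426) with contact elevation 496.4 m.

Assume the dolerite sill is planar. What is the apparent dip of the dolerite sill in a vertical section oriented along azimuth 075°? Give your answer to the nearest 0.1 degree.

Two edge vectors: Well A→Well B = (-122, 115, -166.4), Well A→Well C = (-50, 28, -52.2).
Normal n = (Well A→Well B) × (Well A→Well C) = (-1343.8, 1951.6, 2334).
So ∂z/∂easting = −n_x/n_z = 0.57575 and ∂z/∂northing = −n_y/n_z = −0.83616.
Unit vector along 075° is (sin 75°, cos 75°) = (0.9659, 0.2588).
Slope in that direction = a·(0.9659) + b·(0.2588) = 0.33972.
Apparent dip = arctan|0.33972| = 18.8° (true dip is 45.4°, so apparent ≤ true as expected).

18.8°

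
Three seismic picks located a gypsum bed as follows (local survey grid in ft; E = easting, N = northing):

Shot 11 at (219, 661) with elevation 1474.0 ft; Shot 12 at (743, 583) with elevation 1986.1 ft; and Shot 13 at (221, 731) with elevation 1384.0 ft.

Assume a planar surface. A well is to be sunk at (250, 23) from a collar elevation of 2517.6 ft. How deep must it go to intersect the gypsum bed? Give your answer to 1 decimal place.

Let the plane be z = a·E + b·N + c.
Shot 12−Shot 11: 524a − 78b = 512.1;  Shot 13−Shot 11: 2a + 70b = −90.
Solving gives a = 0.78258, b = −1.30807.
Then c = 1474 − a·219 − b·661 = 2167.25.
At (250, 23): z_contact = 195.64 − 30.09 + 2167.25 = 2332.81 ft.
Depth below ground = 2517.6 − 2332.81 = 184.8 ft.

184.8 ft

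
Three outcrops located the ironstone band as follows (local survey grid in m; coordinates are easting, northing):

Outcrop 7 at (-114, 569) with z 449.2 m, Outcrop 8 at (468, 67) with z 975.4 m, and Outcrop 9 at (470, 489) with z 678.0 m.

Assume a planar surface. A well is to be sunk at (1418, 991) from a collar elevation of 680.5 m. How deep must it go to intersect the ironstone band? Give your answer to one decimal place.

77.3 m

Two edge vectors: Outcrop 7→Outcrop 8 = (582, -502, 526.2), Outcrop 7→Outcrop 9 = (584, -80, 228.8).
Normal n = (Outcrop 7→Outcrop 8) × (Outcrop 7→Outcrop 9) = (-72761.6, 174139.2, 246608).
So ∂z/∂easting = −n_x/n_z = 0.295050 and ∂z/∂northing = −n_y/n_z = −0.706138.
Intercept c from Outcrop 7: 449.2 + 33.64 + 401.79 = 884.63.
At (1418, 991): z_contact = 418.38 − 699.78 + 884.63 = 603.23 m.
Depth below ground = 680.5 − 603.23 = 77.3 m.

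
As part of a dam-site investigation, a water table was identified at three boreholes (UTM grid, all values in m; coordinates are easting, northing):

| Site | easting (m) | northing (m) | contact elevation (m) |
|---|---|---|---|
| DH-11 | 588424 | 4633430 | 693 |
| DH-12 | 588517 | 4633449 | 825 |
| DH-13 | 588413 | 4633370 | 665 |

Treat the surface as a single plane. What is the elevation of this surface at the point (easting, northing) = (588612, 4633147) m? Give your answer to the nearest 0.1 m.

Let the plane be z = a·easting + b·northing + c.
DH-12−DH-11: 93a + 19b = 132;  DH-13−DH-11: −11a − 60b = −28.
Solving gives a = 1.375535282, b = 0.214485198.
Then c = 693 − a·588424 − b·4633430 = −1802507.13.
At (588612, 4633147): z = 809656.6 + 993741.5 − 1802507.13 = 890.9 m.

890.9 m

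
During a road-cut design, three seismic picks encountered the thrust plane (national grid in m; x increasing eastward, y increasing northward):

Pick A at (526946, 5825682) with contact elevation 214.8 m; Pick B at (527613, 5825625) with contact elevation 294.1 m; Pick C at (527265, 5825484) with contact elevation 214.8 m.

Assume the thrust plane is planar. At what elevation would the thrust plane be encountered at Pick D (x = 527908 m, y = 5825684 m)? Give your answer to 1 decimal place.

347.9 m

Let the plane be z = a·x + b·y + c.
Pick B−Pick A: 667a − 57b = 79.3;  Pick C−Pick A: 319a − 198b = 0.
Solving gives a = 0.137873080, b = 0.222128852.
Then c = 214.8 − a·526946 − b·5825682 = −1366488.92.
At (527908, 5825684): z = 72784.3 + 1294052.5 − 1366488.92 = 347.9 m.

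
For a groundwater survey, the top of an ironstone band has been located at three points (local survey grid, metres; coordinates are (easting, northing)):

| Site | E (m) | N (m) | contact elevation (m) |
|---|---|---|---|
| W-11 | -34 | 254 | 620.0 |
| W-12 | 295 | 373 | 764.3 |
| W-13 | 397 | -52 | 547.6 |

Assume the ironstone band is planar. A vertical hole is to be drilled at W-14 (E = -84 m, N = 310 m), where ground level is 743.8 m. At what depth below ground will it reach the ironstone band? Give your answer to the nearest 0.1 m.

103.8 m

Two edge vectors: W-11→W-12 = (329, 119, 144.3), W-11→W-13 = (431, -306, -72.4).
Normal n = (W-11→W-12) × (W-11→W-13) = (35540.2, 86012.9, -151963).
So ∂z/∂E = −n_x/n_z = 0.23387 and ∂z/∂N = −n_y/n_z = 0.56601.
Intercept c from W-11: 620 + 7.95 − 143.77 = 484.18.
At (-84, 310): z_contact = −19.65 + 175.46 + 484.18 = 640.00 m.
Depth below ground = 743.8 − 640.00 = 103.8 m.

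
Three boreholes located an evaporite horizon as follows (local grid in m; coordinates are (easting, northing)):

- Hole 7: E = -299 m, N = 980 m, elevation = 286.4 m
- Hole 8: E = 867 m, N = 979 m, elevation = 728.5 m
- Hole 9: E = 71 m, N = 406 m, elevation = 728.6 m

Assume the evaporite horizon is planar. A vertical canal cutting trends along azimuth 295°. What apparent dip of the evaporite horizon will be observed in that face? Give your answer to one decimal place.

29.5°

Let the plane be z = a·E + b·N + c.
Hole 8−Hole 7: 1166a − 1b = 442.1;  Hole 9−Hole 7: 370a − 574b = 442.2.
Solving gives a = 0.37871, b = −0.52627.
Unit vector along 295° is (sin 295°, cos 295°) = (-0.9063, 0.4226).
Slope in that direction = a·(-0.9063) + b·(0.4226) = −0.56564.
Apparent dip = arctan|0.56564| = 29.5° (true dip is 33.0°, so apparent ≤ true as expected).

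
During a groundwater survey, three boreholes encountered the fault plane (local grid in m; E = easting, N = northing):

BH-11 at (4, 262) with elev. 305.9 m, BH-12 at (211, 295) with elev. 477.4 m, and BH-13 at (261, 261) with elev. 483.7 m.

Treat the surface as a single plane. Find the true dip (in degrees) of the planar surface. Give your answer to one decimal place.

47.4°

Two edge vectors: BH-11→BH-12 = (207, 33, 171.5), BH-11→BH-13 = (257, -1, 177.8).
Normal n = (BH-11→BH-12) × (BH-11→BH-13) = (6038.9, 7270.9, -8688).
So ∂z/∂E = −n_x/n_z = 0.69509 and ∂z/∂N = −n_y/n_z = 0.83689.
Gradient magnitude |∇z| = √(a² + b²) = √(0.48314 + 0.70038) = 1.08790.
True dip = arctan(1.08790) = 47.4°, dipping toward SW (azimuth ≈ 220°).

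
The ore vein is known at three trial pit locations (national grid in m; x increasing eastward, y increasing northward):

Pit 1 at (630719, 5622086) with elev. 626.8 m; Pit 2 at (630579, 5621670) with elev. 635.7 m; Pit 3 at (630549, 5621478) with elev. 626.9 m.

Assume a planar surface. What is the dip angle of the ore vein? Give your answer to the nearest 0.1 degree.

Let the plane be z = a·x + b·y + c.
Pit 2−Pit 1: −140a − 416b = 8.9;  Pit 3−Pit 1: −170a − 608b = 0.1.
Solving gives a = −0.37289, b = 0.10410.
Gradient magnitude |∇z| = √(a² + b²) = √(0.13905 + 0.01084) = 0.38715.
True dip = arctan(0.38715) = 21.2°, dipping toward ESE (azimuth ≈ 106°).

21.2°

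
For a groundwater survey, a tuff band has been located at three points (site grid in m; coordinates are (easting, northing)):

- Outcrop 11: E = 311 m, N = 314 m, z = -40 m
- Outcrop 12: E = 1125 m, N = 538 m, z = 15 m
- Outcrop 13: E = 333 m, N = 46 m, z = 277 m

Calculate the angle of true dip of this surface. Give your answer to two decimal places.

50.52°

Let the plane be z = a·E + b·N + c.
Outcrop 12−Outcrop 11: 814a + 224b = 55;  Outcrop 13−Outcrop 11: 22a − 268b = 317.
Solving gives a = 0.38438, b = −1.15128.
Gradient magnitude |∇z| = √(a² + b²) = √(0.14775 + 1.32545) = 1.21375.
True dip = arctan(1.21375) = 50.52°, dipping toward NNW (azimuth ≈ 342°).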